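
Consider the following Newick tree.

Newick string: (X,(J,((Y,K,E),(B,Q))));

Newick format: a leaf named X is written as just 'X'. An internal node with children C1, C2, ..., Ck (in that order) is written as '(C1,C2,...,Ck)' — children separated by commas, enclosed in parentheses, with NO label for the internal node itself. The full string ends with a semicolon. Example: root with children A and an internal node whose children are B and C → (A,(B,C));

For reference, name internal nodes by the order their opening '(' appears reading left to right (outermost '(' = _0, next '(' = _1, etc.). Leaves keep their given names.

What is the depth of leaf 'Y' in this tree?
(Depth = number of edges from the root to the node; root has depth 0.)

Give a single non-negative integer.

Answer: 4

Derivation:
Newick: (X,(J,((Y,K,E),(B,Q))));
Naming internals by '(' encounter order: outermost '(' = _0, next = _1, ...
Query node: Y
Path from root: _0 -> _1 -> _2 -> _3 -> Y
Depth of Y: 4 (number of edges from root)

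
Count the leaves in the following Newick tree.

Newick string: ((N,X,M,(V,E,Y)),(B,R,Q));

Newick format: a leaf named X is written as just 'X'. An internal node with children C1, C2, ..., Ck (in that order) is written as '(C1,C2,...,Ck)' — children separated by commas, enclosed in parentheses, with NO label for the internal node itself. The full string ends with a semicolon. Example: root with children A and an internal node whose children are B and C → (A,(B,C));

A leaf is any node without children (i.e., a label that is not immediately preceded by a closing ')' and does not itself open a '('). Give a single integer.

Answer: 9

Derivation:
Newick: ((N,X,M,(V,E,Y)),(B,R,Q));
Scan left-to-right; a leaf is any maximal label run not followed by '(':
  pos 2: leaf 'N' → count = 1
  pos 4: leaf 'X' → count = 2
  pos 6: leaf 'M' → count = 3
  pos 9: leaf 'V' → count = 4
  pos 11: leaf 'E' → count = 5
  pos 13: leaf 'Y' → count = 6
  pos 18: leaf 'B' → count = 7
  pos 20: leaf 'R' → count = 8
  pos 22: leaf 'Q' → count = 9
Total leaves: 9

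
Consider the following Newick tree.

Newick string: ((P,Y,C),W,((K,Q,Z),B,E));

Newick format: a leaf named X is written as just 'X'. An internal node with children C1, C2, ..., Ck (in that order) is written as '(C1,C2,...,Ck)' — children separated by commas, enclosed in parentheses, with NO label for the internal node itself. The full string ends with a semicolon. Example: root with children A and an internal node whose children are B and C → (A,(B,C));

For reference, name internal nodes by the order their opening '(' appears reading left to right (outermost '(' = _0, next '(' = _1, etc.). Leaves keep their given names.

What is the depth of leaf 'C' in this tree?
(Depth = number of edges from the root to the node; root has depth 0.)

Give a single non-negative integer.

Answer: 2

Derivation:
Newick: ((P,Y,C),W,((K,Q,Z),B,E));
Naming internals by '(' encounter order: outermost '(' = _0, next = _1, ...
Query node: C
Path from root: _0 -> _1 -> C
Depth of C: 2 (number of edges from root)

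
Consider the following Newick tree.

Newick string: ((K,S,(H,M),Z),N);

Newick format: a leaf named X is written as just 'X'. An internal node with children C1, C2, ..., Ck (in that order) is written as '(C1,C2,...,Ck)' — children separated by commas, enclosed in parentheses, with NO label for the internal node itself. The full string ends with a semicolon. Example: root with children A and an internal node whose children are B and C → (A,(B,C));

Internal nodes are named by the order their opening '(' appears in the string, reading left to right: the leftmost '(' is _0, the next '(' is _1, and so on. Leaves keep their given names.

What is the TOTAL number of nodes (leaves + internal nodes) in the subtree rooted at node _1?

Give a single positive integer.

Newick: ((K,S,(H,M),Z),N);
Locate _1: it is the '(' at position 1 (the 2nd '(' reading left to right).
Query: subtree rooted at _1
_1: subtree_size = 1 + 6
  K: subtree_size = 1 + 0
  S: subtree_size = 1 + 0
  _2: subtree_size = 1 + 2
    H: subtree_size = 1 + 0
    M: subtree_size = 1 + 0
  Z: subtree_size = 1 + 0
Total subtree size of _1: 7

Answer: 7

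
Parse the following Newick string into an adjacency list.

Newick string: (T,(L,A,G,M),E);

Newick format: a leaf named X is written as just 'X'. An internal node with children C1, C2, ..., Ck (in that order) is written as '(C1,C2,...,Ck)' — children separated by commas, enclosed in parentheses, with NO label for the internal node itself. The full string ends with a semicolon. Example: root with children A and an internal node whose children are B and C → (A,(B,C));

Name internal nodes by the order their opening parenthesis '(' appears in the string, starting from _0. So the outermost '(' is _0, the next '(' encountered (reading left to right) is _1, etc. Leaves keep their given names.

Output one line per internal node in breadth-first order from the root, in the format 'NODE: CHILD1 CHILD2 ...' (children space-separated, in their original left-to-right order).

Answer: _0: T _1 E
_1: L A G M

Derivation:
Input: (T,(L,A,G,M),E);
Scanning left-to-right, naming '(' by encounter order:
  pos 0: '(' -> open internal node _0 (depth 1)
  pos 3: '(' -> open internal node _1 (depth 2)
  pos 11: ')' -> close internal node _1 (now at depth 1)
  pos 14: ')' -> close internal node _0 (now at depth 0)
Total internal nodes: 2
BFS adjacency from root:
  _0: T _1 E
  _1: L A G M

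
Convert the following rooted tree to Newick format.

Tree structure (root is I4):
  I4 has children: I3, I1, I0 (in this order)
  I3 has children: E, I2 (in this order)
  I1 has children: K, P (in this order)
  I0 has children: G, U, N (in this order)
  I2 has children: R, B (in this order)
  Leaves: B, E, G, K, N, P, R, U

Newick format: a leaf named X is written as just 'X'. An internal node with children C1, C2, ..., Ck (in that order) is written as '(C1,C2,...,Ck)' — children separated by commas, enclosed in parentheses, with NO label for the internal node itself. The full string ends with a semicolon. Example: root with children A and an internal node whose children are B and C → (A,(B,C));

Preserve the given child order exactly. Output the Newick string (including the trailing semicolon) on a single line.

Answer: ((E,(R,B)),(K,P),(G,U,N));

Derivation:
internal I4 with children ['I3', 'I1', 'I0']
  internal I3 with children ['E', 'I2']
    leaf 'E' → 'E'
    internal I2 with children ['R', 'B']
      leaf 'R' → 'R'
      leaf 'B' → 'B'
    → '(R,B)'
  → '(E,(R,B))'
  internal I1 with children ['K', 'P']
    leaf 'K' → 'K'
    leaf 'P' → 'P'
  → '(K,P)'
  internal I0 with children ['G', 'U', 'N']
    leaf 'G' → 'G'
    leaf 'U' → 'U'
    leaf 'N' → 'N'
  → '(G,U,N)'
→ '((E,(R,B)),(K,P),(G,U,N))'
Final: ((E,(R,B)),(K,P),(G,U,N));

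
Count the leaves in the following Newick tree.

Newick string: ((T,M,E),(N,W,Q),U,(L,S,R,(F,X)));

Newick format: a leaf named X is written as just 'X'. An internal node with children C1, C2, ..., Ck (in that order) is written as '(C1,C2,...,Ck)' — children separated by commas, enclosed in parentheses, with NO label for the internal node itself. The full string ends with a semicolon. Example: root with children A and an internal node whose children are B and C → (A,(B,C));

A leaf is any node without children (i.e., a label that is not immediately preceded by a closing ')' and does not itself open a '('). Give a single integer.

Answer: 12

Derivation:
Newick: ((T,M,E),(N,W,Q),U,(L,S,R,(F,X)));
Scan left-to-right; a leaf is any maximal label run not followed by '(':
  pos 2: leaf 'T' → count = 1
  pos 4: leaf 'M' → count = 2
  pos 6: leaf 'E' → count = 3
  pos 10: leaf 'N' → count = 4
  pos 12: leaf 'W' → count = 5
  pos 14: leaf 'Q' → count = 6
  pos 17: leaf 'U' → count = 7
  pos 20: leaf 'L' → count = 8
  pos 22: leaf 'S' → count = 9
  pos 24: leaf 'R' → count = 10
  pos 27: leaf 'F' → count = 11
  pos 29: leaf 'X' → count = 12
Total leaves: 12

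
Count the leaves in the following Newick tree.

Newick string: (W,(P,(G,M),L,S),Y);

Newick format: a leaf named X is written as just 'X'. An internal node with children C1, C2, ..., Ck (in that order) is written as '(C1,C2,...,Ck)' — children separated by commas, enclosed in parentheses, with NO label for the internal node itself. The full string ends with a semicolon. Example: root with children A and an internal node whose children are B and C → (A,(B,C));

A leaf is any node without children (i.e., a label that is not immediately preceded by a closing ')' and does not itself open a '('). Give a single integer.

Answer: 7

Derivation:
Newick: (W,(P,(G,M),L,S),Y);
Scan left-to-right; a leaf is any maximal label run not followed by '(':
  pos 1: leaf 'W' → count = 1
  pos 4: leaf 'P' → count = 2
  pos 7: leaf 'G' → count = 3
  pos 9: leaf 'M' → count = 4
  pos 12: leaf 'L' → count = 5
  pos 14: leaf 'S' → count = 6
  pos 17: leaf 'Y' → count = 7
Total leaves: 7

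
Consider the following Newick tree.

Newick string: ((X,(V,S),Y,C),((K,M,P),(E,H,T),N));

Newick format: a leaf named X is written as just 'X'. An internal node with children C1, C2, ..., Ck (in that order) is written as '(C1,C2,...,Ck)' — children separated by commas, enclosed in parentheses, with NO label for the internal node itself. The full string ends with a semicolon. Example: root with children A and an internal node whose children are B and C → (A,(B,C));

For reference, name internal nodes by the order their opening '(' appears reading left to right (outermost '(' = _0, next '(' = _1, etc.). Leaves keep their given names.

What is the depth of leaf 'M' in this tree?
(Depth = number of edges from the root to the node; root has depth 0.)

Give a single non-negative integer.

Newick: ((X,(V,S),Y,C),((K,M,P),(E,H,T),N));
Naming internals by '(' encounter order: outermost '(' = _0, next = _1, ...
Query node: M
Path from root: _0 -> _3 -> _4 -> M
Depth of M: 3 (number of edges from root)

Answer: 3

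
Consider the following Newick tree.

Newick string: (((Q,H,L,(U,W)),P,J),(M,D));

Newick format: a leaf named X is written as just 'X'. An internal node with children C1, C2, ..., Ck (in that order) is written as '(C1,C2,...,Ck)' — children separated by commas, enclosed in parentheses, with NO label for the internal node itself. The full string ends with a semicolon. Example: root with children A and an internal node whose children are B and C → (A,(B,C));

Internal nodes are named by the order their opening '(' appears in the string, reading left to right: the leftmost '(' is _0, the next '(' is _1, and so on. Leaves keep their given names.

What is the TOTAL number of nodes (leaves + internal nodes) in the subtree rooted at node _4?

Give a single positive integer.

Newick: (((Q,H,L,(U,W)),P,J),(M,D));
Locate _4: it is the '(' at position 21 (the 5th '(' reading left to right).
Query: subtree rooted at _4
_4: subtree_size = 1 + 2
  M: subtree_size = 1 + 0
  D: subtree_size = 1 + 0
Total subtree size of _4: 3

Answer: 3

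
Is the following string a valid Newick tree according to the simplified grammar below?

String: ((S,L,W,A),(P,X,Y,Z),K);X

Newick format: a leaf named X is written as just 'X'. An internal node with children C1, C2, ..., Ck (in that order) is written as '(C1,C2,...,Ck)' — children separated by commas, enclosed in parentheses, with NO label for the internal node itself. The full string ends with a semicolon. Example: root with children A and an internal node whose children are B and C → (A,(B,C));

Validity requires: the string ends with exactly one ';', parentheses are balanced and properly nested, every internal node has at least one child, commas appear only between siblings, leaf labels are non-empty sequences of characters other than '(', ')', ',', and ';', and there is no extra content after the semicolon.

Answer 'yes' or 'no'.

Answer: no

Derivation:
Input: ((S,L,W,A),(P,X,Y,Z),K);X
Paren balance: 3 '(' vs 3 ')' OK
Ends with single ';': False
Full parse: FAILS (must end with ;)
Valid: False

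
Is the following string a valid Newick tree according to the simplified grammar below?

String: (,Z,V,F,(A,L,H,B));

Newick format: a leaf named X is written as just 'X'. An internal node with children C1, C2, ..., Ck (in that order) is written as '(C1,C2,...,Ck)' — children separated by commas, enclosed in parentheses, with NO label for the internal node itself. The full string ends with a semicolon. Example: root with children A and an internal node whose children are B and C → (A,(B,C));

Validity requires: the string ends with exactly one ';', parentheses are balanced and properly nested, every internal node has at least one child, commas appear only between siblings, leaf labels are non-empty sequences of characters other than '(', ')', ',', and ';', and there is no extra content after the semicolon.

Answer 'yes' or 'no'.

Input: (,Z,V,F,(A,L,H,B));
Paren balance: 2 '(' vs 2 ')' OK
Ends with single ';': True
Full parse: FAILS (empty leaf label at pos 1)
Valid: False

Answer: no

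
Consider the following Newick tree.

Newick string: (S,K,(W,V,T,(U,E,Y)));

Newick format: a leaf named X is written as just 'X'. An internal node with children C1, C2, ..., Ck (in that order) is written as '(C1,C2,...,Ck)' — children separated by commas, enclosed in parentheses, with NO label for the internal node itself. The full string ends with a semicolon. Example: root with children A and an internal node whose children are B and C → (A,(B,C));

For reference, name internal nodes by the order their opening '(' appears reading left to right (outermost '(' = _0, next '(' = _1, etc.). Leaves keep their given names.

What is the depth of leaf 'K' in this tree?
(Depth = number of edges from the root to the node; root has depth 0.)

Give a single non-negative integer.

Newick: (S,K,(W,V,T,(U,E,Y)));
Naming internals by '(' encounter order: outermost '(' = _0, next = _1, ...
Query node: K
Path from root: _0 -> K
Depth of K: 1 (number of edges from root)

Answer: 1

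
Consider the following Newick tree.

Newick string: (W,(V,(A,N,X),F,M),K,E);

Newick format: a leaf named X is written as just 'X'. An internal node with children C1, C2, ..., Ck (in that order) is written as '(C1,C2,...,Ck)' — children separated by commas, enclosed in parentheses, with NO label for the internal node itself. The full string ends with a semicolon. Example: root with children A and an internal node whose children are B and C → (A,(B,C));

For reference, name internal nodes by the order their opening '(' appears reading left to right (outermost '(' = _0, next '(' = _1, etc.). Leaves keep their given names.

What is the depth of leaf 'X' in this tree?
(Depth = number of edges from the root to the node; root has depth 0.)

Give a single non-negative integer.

Newick: (W,(V,(A,N,X),F,M),K,E);
Naming internals by '(' encounter order: outermost '(' = _0, next = _1, ...
Query node: X
Path from root: _0 -> _1 -> _2 -> X
Depth of X: 3 (number of edges from root)

Answer: 3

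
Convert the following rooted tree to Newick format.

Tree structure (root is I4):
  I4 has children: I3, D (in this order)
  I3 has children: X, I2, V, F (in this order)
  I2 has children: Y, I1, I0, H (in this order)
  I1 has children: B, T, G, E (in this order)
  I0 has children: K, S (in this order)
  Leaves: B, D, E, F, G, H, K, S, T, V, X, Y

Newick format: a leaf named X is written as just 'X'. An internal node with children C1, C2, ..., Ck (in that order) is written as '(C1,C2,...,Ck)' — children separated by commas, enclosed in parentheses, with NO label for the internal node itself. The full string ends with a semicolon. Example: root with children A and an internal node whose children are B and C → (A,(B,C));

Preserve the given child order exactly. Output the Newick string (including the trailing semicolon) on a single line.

internal I4 with children ['I3', 'D']
  internal I3 with children ['X', 'I2', 'V', 'F']
    leaf 'X' → 'X'
    internal I2 with children ['Y', 'I1', 'I0', 'H']
      leaf 'Y' → 'Y'
      internal I1 with children ['B', 'T', 'G', 'E']
        leaf 'B' → 'B'
        leaf 'T' → 'T'
        leaf 'G' → 'G'
        leaf 'E' → 'E'
      → '(B,T,G,E)'
      internal I0 with children ['K', 'S']
        leaf 'K' → 'K'
        leaf 'S' → 'S'
      → '(K,S)'
      leaf 'H' → 'H'
    → '(Y,(B,T,G,E),(K,S),H)'
    leaf 'V' → 'V'
    leaf 'F' → 'F'
  → '(X,(Y,(B,T,G,E),(K,S),H),V,F)'
  leaf 'D' → 'D'
→ '((X,(Y,(B,T,G,E),(K,S),H),V,F),D)'
Final: ((X,(Y,(B,T,G,E),(K,S),H),V,F),D);

Answer: ((X,(Y,(B,T,G,E),(K,S),H),V,F),D);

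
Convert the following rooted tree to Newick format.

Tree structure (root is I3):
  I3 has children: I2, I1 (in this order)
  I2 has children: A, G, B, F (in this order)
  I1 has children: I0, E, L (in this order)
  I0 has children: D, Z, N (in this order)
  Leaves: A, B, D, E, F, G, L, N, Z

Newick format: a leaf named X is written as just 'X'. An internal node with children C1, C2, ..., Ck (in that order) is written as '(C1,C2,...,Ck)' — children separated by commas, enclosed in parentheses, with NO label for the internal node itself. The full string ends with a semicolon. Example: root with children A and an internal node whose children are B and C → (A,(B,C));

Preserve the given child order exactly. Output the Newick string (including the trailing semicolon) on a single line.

Answer: ((A,G,B,F),((D,Z,N),E,L));

Derivation:
internal I3 with children ['I2', 'I1']
  internal I2 with children ['A', 'G', 'B', 'F']
    leaf 'A' → 'A'
    leaf 'G' → 'G'
    leaf 'B' → 'B'
    leaf 'F' → 'F'
  → '(A,G,B,F)'
  internal I1 with children ['I0', 'E', 'L']
    internal I0 with children ['D', 'Z', 'N']
      leaf 'D' → 'D'
      leaf 'Z' → 'Z'
      leaf 'N' → 'N'
    → '(D,Z,N)'
    leaf 'E' → 'E'
    leaf 'L' → 'L'
  → '((D,Z,N),E,L)'
→ '((A,G,B,F),((D,Z,N),E,L))'
Final: ((A,G,B,F),((D,Z,N),E,L));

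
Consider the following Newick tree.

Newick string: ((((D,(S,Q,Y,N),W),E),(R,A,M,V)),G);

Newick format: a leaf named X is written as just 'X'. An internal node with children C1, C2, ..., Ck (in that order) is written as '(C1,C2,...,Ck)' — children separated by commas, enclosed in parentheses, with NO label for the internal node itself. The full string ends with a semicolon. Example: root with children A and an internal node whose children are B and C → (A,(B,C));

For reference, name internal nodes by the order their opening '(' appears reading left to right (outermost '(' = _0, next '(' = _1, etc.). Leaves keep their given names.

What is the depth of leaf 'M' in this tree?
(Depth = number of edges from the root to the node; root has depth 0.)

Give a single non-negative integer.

Answer: 3

Derivation:
Newick: ((((D,(S,Q,Y,N),W),E),(R,A,M,V)),G);
Naming internals by '(' encounter order: outermost '(' = _0, next = _1, ...
Query node: M
Path from root: _0 -> _1 -> _5 -> M
Depth of M: 3 (number of edges from root)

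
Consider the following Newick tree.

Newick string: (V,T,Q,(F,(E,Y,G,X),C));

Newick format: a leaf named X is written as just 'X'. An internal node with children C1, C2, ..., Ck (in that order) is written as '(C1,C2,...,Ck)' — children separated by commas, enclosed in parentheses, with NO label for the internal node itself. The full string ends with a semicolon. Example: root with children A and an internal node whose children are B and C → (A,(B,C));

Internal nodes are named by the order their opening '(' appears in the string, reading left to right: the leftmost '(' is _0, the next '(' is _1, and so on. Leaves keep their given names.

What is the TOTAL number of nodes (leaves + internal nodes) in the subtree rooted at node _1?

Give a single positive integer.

Answer: 8

Derivation:
Newick: (V,T,Q,(F,(E,Y,G,X),C));
Locate _1: it is the '(' at position 7 (the 2nd '(' reading left to right).
Query: subtree rooted at _1
_1: subtree_size = 1 + 7
  F: subtree_size = 1 + 0
  _2: subtree_size = 1 + 4
    E: subtree_size = 1 + 0
    Y: subtree_size = 1 + 0
    G: subtree_size = 1 + 0
    X: subtree_size = 1 + 0
  C: subtree_size = 1 + 0
Total subtree size of _1: 8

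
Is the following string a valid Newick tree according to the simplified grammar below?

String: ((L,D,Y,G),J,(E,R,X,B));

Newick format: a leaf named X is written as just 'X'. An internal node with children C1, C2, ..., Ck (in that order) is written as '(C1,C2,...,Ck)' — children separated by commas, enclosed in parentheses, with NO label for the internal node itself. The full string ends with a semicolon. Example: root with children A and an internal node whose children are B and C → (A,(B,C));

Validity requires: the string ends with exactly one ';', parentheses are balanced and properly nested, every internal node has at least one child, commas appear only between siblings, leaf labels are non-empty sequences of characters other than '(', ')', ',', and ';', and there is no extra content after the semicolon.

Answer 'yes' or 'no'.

Input: ((L,D,Y,G),J,(E,R,X,B));
Paren balance: 3 '(' vs 3 ')' OK
Ends with single ';': True
Full parse: OK
Valid: True

Answer: yes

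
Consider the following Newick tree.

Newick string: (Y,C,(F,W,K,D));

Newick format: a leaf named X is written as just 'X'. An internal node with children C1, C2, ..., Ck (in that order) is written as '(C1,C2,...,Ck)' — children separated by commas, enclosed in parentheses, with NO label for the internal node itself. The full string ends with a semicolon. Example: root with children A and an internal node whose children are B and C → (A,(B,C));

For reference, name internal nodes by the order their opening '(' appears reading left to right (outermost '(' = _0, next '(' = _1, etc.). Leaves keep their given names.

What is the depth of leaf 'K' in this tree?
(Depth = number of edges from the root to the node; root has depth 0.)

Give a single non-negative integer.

Answer: 2

Derivation:
Newick: (Y,C,(F,W,K,D));
Naming internals by '(' encounter order: outermost '(' = _0, next = _1, ...
Query node: K
Path from root: _0 -> _1 -> K
Depth of K: 2 (number of edges from root)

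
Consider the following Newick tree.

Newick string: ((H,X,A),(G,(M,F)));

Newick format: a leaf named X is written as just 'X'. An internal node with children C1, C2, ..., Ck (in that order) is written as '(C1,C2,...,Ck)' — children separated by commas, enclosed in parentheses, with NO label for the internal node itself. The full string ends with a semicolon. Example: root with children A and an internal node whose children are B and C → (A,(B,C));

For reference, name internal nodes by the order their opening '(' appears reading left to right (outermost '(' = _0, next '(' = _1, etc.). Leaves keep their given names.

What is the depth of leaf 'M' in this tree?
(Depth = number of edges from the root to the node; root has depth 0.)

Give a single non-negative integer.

Answer: 3

Derivation:
Newick: ((H,X,A),(G,(M,F)));
Naming internals by '(' encounter order: outermost '(' = _0, next = _1, ...
Query node: M
Path from root: _0 -> _2 -> _3 -> M
Depth of M: 3 (number of edges from root)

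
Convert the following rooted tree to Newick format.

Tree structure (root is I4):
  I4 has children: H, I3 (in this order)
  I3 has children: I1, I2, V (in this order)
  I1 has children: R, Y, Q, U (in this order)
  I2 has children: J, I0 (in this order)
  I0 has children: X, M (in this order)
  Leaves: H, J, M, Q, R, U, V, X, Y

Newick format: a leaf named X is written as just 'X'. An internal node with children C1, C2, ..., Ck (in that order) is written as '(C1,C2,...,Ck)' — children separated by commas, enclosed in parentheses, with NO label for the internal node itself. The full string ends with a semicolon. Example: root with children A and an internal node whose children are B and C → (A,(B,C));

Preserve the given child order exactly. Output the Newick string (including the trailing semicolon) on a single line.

internal I4 with children ['H', 'I3']
  leaf 'H' → 'H'
  internal I3 with children ['I1', 'I2', 'V']
    internal I1 with children ['R', 'Y', 'Q', 'U']
      leaf 'R' → 'R'
      leaf 'Y' → 'Y'
      leaf 'Q' → 'Q'
      leaf 'U' → 'U'
    → '(R,Y,Q,U)'
    internal I2 with children ['J', 'I0']
      leaf 'J' → 'J'
      internal I0 with children ['X', 'M']
        leaf 'X' → 'X'
        leaf 'M' → 'M'
      → '(X,M)'
    → '(J,(X,M))'
    leaf 'V' → 'V'
  → '((R,Y,Q,U),(J,(X,M)),V)'
→ '(H,((R,Y,Q,U),(J,(X,M)),V))'
Final: (H,((R,Y,Q,U),(J,(X,M)),V));

Answer: (H,((R,Y,Q,U),(J,(X,M)),V));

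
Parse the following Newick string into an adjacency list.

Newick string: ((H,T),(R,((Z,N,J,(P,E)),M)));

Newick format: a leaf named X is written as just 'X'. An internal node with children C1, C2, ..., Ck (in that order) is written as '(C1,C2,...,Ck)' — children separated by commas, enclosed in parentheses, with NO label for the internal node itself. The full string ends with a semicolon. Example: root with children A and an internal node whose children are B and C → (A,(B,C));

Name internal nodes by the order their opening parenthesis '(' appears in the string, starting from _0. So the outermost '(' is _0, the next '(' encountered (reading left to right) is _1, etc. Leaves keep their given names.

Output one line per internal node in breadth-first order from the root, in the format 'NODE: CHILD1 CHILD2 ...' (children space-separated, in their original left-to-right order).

Input: ((H,T),(R,((Z,N,J,(P,E)),M)));
Scanning left-to-right, naming '(' by encounter order:
  pos 0: '(' -> open internal node _0 (depth 1)
  pos 1: '(' -> open internal node _1 (depth 2)
  pos 5: ')' -> close internal node _1 (now at depth 1)
  pos 7: '(' -> open internal node _2 (depth 2)
  pos 10: '(' -> open internal node _3 (depth 3)
  pos 11: '(' -> open internal node _4 (depth 4)
  pos 18: '(' -> open internal node _5 (depth 5)
  pos 22: ')' -> close internal node _5 (now at depth 4)
  pos 23: ')' -> close internal node _4 (now at depth 3)
  pos 26: ')' -> close internal node _3 (now at depth 2)
  pos 27: ')' -> close internal node _2 (now at depth 1)
  pos 28: ')' -> close internal node _0 (now at depth 0)
Total internal nodes: 6
BFS adjacency from root:
  _0: _1 _2
  _1: H T
  _2: R _3
  _3: _4 M
  _4: Z N J _5
  _5: P E

Answer: _0: _1 _2
_1: H T
_2: R _3
_3: _4 M
_4: Z N J _5
_5: P E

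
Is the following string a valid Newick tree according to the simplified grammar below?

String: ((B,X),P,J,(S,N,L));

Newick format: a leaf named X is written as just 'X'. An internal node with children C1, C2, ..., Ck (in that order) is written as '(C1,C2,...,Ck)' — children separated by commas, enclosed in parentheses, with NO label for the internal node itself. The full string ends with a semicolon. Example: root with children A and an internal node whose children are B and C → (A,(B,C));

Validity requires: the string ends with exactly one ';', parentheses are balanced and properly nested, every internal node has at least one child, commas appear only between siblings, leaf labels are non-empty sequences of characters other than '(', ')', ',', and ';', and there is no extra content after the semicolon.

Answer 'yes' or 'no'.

Input: ((B,X),P,J,(S,N,L));
Paren balance: 3 '(' vs 3 ')' OK
Ends with single ';': True
Full parse: OK
Valid: True

Answer: yes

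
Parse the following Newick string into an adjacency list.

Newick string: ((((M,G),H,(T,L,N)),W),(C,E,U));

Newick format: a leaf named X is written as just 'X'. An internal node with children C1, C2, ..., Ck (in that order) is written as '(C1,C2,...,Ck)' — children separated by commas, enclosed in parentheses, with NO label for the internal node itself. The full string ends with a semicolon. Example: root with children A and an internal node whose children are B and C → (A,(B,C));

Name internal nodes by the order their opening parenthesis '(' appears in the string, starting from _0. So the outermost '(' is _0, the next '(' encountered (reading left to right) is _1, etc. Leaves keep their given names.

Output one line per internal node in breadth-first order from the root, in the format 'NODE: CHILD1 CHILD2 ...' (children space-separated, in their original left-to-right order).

Answer: _0: _1 _5
_1: _2 W
_5: C E U
_2: _3 H _4
_3: M G
_4: T L N

Derivation:
Input: ((((M,G),H,(T,L,N)),W),(C,E,U));
Scanning left-to-right, naming '(' by encounter order:
  pos 0: '(' -> open internal node _0 (depth 1)
  pos 1: '(' -> open internal node _1 (depth 2)
  pos 2: '(' -> open internal node _2 (depth 3)
  pos 3: '(' -> open internal node _3 (depth 4)
  pos 7: ')' -> close internal node _3 (now at depth 3)
  pos 11: '(' -> open internal node _4 (depth 4)
  pos 17: ')' -> close internal node _4 (now at depth 3)
  pos 18: ')' -> close internal node _2 (now at depth 2)
  pos 21: ')' -> close internal node _1 (now at depth 1)
  pos 23: '(' -> open internal node _5 (depth 2)
  pos 29: ')' -> close internal node _5 (now at depth 1)
  pos 30: ')' -> close internal node _0 (now at depth 0)
Total internal nodes: 6
BFS adjacency from root:
  _0: _1 _5
  _1: _2 W
  _5: C E U
  _2: _3 H _4
  _3: M G
  _4: T L N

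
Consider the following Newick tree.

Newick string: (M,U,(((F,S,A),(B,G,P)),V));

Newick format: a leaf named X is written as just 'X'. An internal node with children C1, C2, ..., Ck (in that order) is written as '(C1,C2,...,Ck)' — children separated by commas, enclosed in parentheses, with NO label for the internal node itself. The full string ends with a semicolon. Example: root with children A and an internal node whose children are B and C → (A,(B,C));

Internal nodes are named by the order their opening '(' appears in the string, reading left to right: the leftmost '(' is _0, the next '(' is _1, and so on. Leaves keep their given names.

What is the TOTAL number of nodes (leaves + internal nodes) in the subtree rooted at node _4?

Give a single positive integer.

Newick: (M,U,(((F,S,A),(B,G,P)),V));
Locate _4: it is the '(' at position 15 (the 5th '(' reading left to right).
Query: subtree rooted at _4
_4: subtree_size = 1 + 3
  B: subtree_size = 1 + 0
  G: subtree_size = 1 + 0
  P: subtree_size = 1 + 0
Total subtree size of _4: 4

Answer: 4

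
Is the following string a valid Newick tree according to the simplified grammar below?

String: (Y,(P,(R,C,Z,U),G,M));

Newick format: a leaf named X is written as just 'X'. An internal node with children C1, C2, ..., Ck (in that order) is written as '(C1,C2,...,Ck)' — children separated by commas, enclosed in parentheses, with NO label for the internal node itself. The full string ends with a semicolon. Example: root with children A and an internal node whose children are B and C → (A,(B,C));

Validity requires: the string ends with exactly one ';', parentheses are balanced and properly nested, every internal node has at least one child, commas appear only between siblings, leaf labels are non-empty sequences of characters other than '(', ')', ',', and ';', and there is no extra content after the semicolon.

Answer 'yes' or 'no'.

Input: (Y,(P,(R,C,Z,U),G,M));
Paren balance: 3 '(' vs 3 ')' OK
Ends with single ';': True
Full parse: OK
Valid: True

Answer: yes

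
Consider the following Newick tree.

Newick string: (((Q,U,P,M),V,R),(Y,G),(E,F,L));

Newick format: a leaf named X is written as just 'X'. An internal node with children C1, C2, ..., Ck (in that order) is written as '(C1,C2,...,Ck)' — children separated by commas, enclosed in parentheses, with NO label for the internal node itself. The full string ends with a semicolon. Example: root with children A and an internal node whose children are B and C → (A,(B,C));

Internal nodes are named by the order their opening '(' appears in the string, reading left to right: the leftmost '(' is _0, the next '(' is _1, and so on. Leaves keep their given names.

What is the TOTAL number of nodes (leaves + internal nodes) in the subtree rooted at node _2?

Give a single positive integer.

Answer: 5

Derivation:
Newick: (((Q,U,P,M),V,R),(Y,G),(E,F,L));
Locate _2: it is the '(' at position 2 (the 3rd '(' reading left to right).
Query: subtree rooted at _2
_2: subtree_size = 1 + 4
  Q: subtree_size = 1 + 0
  U: subtree_size = 1 + 0
  P: subtree_size = 1 + 0
  M: subtree_size = 1 + 0
Total subtree size of _2: 5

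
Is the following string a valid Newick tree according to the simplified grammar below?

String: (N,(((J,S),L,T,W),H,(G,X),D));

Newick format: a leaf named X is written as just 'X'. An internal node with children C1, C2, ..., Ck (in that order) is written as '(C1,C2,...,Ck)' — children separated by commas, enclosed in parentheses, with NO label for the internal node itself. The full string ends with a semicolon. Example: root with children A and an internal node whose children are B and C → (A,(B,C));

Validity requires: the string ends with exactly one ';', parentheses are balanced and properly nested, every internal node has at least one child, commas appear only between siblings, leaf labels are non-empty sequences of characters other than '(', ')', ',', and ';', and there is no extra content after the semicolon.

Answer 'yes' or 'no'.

Input: (N,(((J,S),L,T,W),H,(G,X),D));
Paren balance: 5 '(' vs 5 ')' OK
Ends with single ';': True
Full parse: OK
Valid: True

Answer: yes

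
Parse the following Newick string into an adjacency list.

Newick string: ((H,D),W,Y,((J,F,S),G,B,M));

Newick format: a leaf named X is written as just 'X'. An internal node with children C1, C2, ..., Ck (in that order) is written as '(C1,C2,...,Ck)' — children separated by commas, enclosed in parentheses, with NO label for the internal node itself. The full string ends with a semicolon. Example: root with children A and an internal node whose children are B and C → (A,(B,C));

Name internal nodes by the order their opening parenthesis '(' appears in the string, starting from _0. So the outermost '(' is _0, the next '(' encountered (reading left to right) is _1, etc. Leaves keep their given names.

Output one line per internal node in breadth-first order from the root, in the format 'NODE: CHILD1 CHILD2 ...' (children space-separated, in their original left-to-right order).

Answer: _0: _1 W Y _2
_1: H D
_2: _3 G B M
_3: J F S

Derivation:
Input: ((H,D),W,Y,((J,F,S),G,B,M));
Scanning left-to-right, naming '(' by encounter order:
  pos 0: '(' -> open internal node _0 (depth 1)
  pos 1: '(' -> open internal node _1 (depth 2)
  pos 5: ')' -> close internal node _1 (now at depth 1)
  pos 11: '(' -> open internal node _2 (depth 2)
  pos 12: '(' -> open internal node _3 (depth 3)
  pos 18: ')' -> close internal node _3 (now at depth 2)
  pos 25: ')' -> close internal node _2 (now at depth 1)
  pos 26: ')' -> close internal node _0 (now at depth 0)
Total internal nodes: 4
BFS adjacency from root:
  _0: _1 W Y _2
  _1: H D
  _2: _3 G B M
  _3: J F S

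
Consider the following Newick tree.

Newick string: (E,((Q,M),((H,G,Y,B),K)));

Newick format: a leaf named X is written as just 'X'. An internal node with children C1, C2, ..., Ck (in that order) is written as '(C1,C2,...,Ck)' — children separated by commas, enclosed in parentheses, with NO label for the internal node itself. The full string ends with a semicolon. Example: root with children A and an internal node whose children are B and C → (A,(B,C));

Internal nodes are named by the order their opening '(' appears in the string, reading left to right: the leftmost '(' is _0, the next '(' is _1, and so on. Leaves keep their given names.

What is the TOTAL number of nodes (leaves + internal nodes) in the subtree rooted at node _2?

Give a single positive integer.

Answer: 3

Derivation:
Newick: (E,((Q,M),((H,G,Y,B),K)));
Locate _2: it is the '(' at position 4 (the 3rd '(' reading left to right).
Query: subtree rooted at _2
_2: subtree_size = 1 + 2
  Q: subtree_size = 1 + 0
  M: subtree_size = 1 + 0
Total subtree size of _2: 3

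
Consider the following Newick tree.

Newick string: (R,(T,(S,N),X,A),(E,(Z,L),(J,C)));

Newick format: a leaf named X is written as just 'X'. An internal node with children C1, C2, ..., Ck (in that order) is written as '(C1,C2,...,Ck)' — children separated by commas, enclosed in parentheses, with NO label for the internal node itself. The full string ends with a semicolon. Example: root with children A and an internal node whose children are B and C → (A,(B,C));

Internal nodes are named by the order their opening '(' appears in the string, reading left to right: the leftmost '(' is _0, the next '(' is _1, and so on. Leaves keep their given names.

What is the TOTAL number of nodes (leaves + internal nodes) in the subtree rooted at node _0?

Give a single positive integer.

Answer: 17

Derivation:
Newick: (R,(T,(S,N),X,A),(E,(Z,L),(J,C)));
Locate _0: it is the '(' at position 0 (the 1st '(' reading left to right).
Query: subtree rooted at _0
_0: subtree_size = 1 + 16
  R: subtree_size = 1 + 0
  _1: subtree_size = 1 + 6
    T: subtree_size = 1 + 0
    _2: subtree_size = 1 + 2
      S: subtree_size = 1 + 0
      N: subtree_size = 1 + 0
    X: subtree_size = 1 + 0
    A: subtree_size = 1 + 0
  _3: subtree_size = 1 + 7
    E: subtree_size = 1 + 0
    _4: subtree_size = 1 + 2
      Z: subtree_size = 1 + 0
      L: subtree_size = 1 + 0
    _5: subtree_size = 1 + 2
      J: subtree_size = 1 + 0
      C: subtree_size = 1 + 0
Total subtree size of _0: 17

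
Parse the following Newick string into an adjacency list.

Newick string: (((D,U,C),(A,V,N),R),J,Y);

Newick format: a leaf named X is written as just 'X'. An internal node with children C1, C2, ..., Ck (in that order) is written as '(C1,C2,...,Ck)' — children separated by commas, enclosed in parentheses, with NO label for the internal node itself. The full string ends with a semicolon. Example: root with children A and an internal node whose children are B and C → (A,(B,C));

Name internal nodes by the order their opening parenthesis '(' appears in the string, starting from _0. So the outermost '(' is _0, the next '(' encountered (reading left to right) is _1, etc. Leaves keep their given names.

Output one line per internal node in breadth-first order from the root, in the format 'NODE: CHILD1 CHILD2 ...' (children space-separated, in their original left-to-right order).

Answer: _0: _1 J Y
_1: _2 _3 R
_2: D U C
_3: A V N

Derivation:
Input: (((D,U,C),(A,V,N),R),J,Y);
Scanning left-to-right, naming '(' by encounter order:
  pos 0: '(' -> open internal node _0 (depth 1)
  pos 1: '(' -> open internal node _1 (depth 2)
  pos 2: '(' -> open internal node _2 (depth 3)
  pos 8: ')' -> close internal node _2 (now at depth 2)
  pos 10: '(' -> open internal node _3 (depth 3)
  pos 16: ')' -> close internal node _3 (now at depth 2)
  pos 19: ')' -> close internal node _1 (now at depth 1)
  pos 24: ')' -> close internal node _0 (now at depth 0)
Total internal nodes: 4
BFS adjacency from root:
  _0: _1 J Y
  _1: _2 _3 R
  _2: D U C
  _3: A V N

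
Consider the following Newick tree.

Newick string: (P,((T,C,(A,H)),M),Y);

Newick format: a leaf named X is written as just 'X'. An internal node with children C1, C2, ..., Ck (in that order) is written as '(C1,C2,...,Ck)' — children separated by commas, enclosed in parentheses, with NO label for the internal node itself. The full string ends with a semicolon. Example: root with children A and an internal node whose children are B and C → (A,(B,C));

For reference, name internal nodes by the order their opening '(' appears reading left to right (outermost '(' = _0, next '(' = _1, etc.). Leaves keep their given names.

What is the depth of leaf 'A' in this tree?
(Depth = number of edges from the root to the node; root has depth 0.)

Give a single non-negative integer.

Newick: (P,((T,C,(A,H)),M),Y);
Naming internals by '(' encounter order: outermost '(' = _0, next = _1, ...
Query node: A
Path from root: _0 -> _1 -> _2 -> _3 -> A
Depth of A: 4 (number of edges from root)

Answer: 4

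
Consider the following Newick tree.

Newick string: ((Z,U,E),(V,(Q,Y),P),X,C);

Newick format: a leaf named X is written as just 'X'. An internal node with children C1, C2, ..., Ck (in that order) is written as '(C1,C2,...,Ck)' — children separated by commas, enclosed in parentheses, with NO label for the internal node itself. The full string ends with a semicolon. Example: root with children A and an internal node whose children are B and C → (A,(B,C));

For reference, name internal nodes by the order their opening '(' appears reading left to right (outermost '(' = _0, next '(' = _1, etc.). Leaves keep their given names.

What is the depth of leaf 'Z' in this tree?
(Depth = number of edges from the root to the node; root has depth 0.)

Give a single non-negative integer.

Answer: 2

Derivation:
Newick: ((Z,U,E),(V,(Q,Y),P),X,C);
Naming internals by '(' encounter order: outermost '(' = _0, next = _1, ...
Query node: Z
Path from root: _0 -> _1 -> Z
Depth of Z: 2 (number of edges from root)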